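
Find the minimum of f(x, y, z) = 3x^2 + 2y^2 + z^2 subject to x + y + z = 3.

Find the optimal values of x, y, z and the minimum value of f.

Using Lagrange multipliers on f = 3x^2 + 2y^2 + z^2 with constraint x + y + z = 3:
Conditions: 2*3*x = lambda, 2*2*y = lambda, 2*1*z = lambda
So x = lambda/6, y = lambda/4, z = lambda/2
Substituting into constraint: lambda * (11/12) = 3
lambda = 36/11
x = 6/11, y = 9/11, z = 18/11
Minimum value = 54/11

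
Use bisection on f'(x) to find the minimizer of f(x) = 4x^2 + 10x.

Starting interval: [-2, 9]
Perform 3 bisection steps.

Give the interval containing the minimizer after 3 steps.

Finding critical point of f(x) = 4x^2 + 10x using bisection on f'(x) = 8x + 10.
f'(x) = 0 when x = -5/4.
Starting interval: [-2, 9]
Step 1: mid = 7/2, f'(mid) = 38, new interval = [-2, 7/2]
Step 2: mid = 3/4, f'(mid) = 16, new interval = [-2, 3/4]
Step 3: mid = -5/8, f'(mid) = 5, new interval = [-2, -5/8]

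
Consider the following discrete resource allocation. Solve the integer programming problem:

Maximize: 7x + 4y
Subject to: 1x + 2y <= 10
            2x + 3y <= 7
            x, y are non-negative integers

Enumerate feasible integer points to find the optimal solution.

Constraint 1: 1x + 2y <= 10
Constraint 2: 2x + 3y <= 7
Feasible x range (need y >= 0): 0 <= x <= min(10/1, 7/2) => x in {0, ..., 3}.
Enumerate feasible integer points row by row (the coefficient of y is 4 > 0, so for each x the largest feasible y gives the best value):
  x = 0: y <= min((10 - 1*0)/2, (7 - 2*0)/3) => y in {0, ..., 2}; best 7*0 + 4*2 = 8
  x = 1: y <= min((10 - 1*1)/2, (7 - 2*1)/3) => y in {0, ..., 1}; best 7*1 + 4*1 = 11
  x = 2: y <= min((10 - 1*2)/2, (7 - 2*2)/3) => y in {0, ..., 1}; best 7*2 + 4*1 = 18
  x = 3: y <= min((10 - 1*3)/2, (7 - 2*3)/3) => y in {0}; best 7*3 + 4*0 = 21
The maximum 7x + 4y = 21 is achieved at x = 3, y = 0.
Check: 1*3 + 2*0 = 3 <= 10 and 2*3 + 3*0 = 6 <= 7.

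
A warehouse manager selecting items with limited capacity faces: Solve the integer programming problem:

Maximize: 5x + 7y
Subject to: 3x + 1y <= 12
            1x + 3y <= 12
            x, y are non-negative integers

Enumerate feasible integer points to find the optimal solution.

Constraint 1: 3x + 1y <= 12
Constraint 2: 1x + 3y <= 12
Feasible x range (need y >= 0): 0 <= x <= min(12/3, 12/1) => x in {0, ..., 4}.
Enumerate feasible integer points row by row (the coefficient of y is 7 > 0, so for each x the largest feasible y gives the best value):
  x = 0: y <= min((12 - 3*0)/1, (12 - 1*0)/3) => y in {0, ..., 4}; best 5*0 + 7*4 = 28
  x = 1: y <= min((12 - 3*1)/1, (12 - 1*1)/3) => y in {0, ..., 3}; best 5*1 + 7*3 = 26
  x = 2: y <= min((12 - 3*2)/1, (12 - 1*2)/3) => y in {0, ..., 3}; best 5*2 + 7*3 = 31
  x = 3: y <= min((12 - 3*3)/1, (12 - 1*3)/3) => y in {0, ..., 3}; best 5*3 + 7*3 = 36
  x = 4: y <= min((12 - 3*4)/1, (12 - 1*4)/3) => y in {0}; best 5*4 + 7*0 = 20
The maximum 5x + 7y = 36 is achieved at x = 3, y = 3.
Check: 3*3 + 1*3 = 12 <= 12 and 1*3 + 3*3 = 12 <= 12.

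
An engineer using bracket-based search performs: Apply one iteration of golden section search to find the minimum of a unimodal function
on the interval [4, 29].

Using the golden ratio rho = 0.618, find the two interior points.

Golden section search on [4, 29].
Golden ratio rho = 0.618 (approx).
Interior points:
  x_1 = 4 + (1-0.618)*25 = 13.5500
  x_2 = 4 + 0.618*25 = 19.4500
Compare f(x_1) and f(x_2) to determine which subinterval to keep.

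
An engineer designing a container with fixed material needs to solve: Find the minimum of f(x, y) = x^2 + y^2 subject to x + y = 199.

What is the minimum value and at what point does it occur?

Substitute y = 199 - x into f(x,y) = x^2 + y^2:
g(x) = x^2 + (199 - x)^2 = 2x^2 - 398x + 39601
g'(x) = 4x - 398 = 0  =>  x = 199/2
y = 199 - 199/2 = 199/2
Minimum value = (199/2)^2 + (199/2)^2 = 39601/2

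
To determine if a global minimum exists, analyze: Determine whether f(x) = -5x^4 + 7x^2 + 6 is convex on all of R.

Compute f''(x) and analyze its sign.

f(x) = -5x^4 + 7x^2 + 6
f'(x) = -20x^3 + 14x
f''(x) = -60x^2 + 14
f''(x) = -60x^2 + 14 -> -inf as |x| -> inf
Therefore, f is not globally convex on R.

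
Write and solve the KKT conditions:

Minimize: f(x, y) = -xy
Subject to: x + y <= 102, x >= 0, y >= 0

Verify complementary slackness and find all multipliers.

Problem: min -xy s.t. x + y <= 102 (multiplier lambda), x >= 0 (mu_x), y >= 0 (mu_y)
KKT stationarity: -y + lambda - mu_x = 0, -x + lambda - mu_y = 0, with lambda, mu_x, mu_y >= 0
Complementary slackness: lambda*(x + y - 102) = 0, mu_x*x = 0, mu_y*y = 0
If lambda = 0: y = -mu_x <= 0 and x = -mu_y <= 0 force x = y = 0 with f = 0; but x = y = 51 is feasible with f = -2601 < 0, so this is not the minimum. Hence lambda > 0 and x + y = 102.
Try x > 0, y > 0 (so mu_x = mu_y = 0): y = lambda, x = lambda => x = y = lambda
x + y = 102 => 2*lambda = 102 => lambda = 51
x* = y* = 51 > 0, consistent with mu_x = mu_y = 0.
(Any feasible point with x = 0 or y = 0 has f = 0 > -2601, so the minimum is not on those boundaries.)
min(-xy) = -2601 (i.e. max xy = 2601)
Multipliers: lambda = 51, mu_x = 0, mu_y = 0
Complementary slackness: lambda*(x + y - 102) = 51*(51 + 51 - 102) = 0, mu_x*x = 0*51 = 0, mu_y*y = 0*51 = 0. Satisfied.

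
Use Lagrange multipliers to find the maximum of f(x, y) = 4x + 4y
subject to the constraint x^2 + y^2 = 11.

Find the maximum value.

Set up Lagrange conditions: grad f = lambda * grad g
  4 = 2*lambda*x
  4 = 2*lambda*y
From these: x/y = 4/4, so x = 4t, y = 4t for some t.
Substitute into constraint: (4t)^2 + (4t)^2 = 11
  t^2 * 32 = 11
  t = sqrt(11/32)
Maximum = 4*x + 4*y = (4^2 + 4^2)*t = 32 * sqrt(11/32) = sqrt(352)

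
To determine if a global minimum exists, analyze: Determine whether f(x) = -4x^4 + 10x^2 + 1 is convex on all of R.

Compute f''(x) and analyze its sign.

f(x) = -4x^4 + 10x^2 + 1
f'(x) = -16x^3 + 20x
f''(x) = -48x^2 + 20
f''(x) = -48x^2 + 20 -> -inf as |x| -> inf
Therefore, f is not globally convex on R.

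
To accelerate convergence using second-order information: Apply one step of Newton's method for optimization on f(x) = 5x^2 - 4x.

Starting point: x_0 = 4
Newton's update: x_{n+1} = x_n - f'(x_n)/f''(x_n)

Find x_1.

f(x) = 5x^2 - 4x
f'(x) = 10x + (-4), f''(x) = 10
Newton step: x_1 = x_0 - f'(x_0)/f''(x_0)
f'(4) = 36
x_1 = 4 - 36/10 = 2/5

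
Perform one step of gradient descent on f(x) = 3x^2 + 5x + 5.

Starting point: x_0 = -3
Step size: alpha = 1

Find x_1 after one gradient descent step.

f(x) = 3x^2 + 5x + 5
f'(x) = 6x + 5
f'(-3) = 6*-3 + (5) = -13
x_1 = x_0 - alpha * f'(x_0) = -3 - 1 * -13 = 10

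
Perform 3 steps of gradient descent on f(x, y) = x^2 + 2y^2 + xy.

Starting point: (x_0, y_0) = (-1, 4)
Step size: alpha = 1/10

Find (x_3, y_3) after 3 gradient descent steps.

f(x,y) = x^2 + 2y^2 + xy
grad_x = 2x + 1y, grad_y = 4y + 1x
Step 1: grad = (2, 15), (-6/5, 5/2)
Step 2: grad = (1/10, 44/5), (-121/100, 81/50)
Step 3: grad = (-4/5, 527/100), (-113/100, 1093/1000)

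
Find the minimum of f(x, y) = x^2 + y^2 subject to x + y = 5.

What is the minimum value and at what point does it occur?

Substitute y = 5 - x into f(x,y) = x^2 + y^2:
g(x) = x^2 + (5 - x)^2 = 2x^2 - 10x + 25
g'(x) = 4x - 10 = 0  =>  x = 5/2
y = 5 - 5/2 = 5/2
Minimum value = (5/2)^2 + (5/2)^2 = 25/2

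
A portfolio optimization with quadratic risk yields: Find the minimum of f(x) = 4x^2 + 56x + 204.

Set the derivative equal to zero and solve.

f(x) = 4x^2 + 56x + 204
f'(x) = 8x + (56) = 0
x = -56/8 = -7
f(-7) = 8
Since f''(x) = 8 > 0, this is a minimum.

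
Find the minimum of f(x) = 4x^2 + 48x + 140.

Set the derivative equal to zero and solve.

f(x) = 4x^2 + 48x + 140
f'(x) = 8x + (48) = 0
x = -48/8 = -6
f(-6) = -4
Since f''(x) = 8 > 0, this is a minimum.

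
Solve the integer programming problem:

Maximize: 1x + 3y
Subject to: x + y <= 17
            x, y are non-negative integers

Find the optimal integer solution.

Objective: 1x + 3y, constraint: x + y <= 17
Coefficient of y is 3 > coefficient of x is 1, so allocate the entire budget to y.
Optimal: x = 0, y = 17, value = 51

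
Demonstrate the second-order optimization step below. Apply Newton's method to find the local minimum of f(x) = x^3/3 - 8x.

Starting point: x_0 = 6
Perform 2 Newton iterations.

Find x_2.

f(x) = x^3/3 - 8x
f'(x) = x^2 - 8, f''(x) = 2x
Newton update: x_{n+1} = x_n - (x_n^2 - 8)/(2*x_n)
Step 1: x_0 = 6, f'=28, f''=12, x_1 = 11/3
Step 2: x_1 = 11/3, f'=49/9, f''=22/3, x_2 = 193/66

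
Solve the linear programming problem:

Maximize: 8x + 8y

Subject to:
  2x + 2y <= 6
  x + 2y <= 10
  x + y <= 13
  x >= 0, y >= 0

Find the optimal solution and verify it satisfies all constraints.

Feasible vertices: (0, 0), (0, 3), (3, 0)
Objective 8x + 8y at each vertex:
  (0, 0): 0
  (0, 3): 24
  (3, 0): 24
Maximum is 24 at (0, 3).
Verify constraints at (x, y) = (0, 3):
  2*0 + 2*3 = 6 <= 6 (active)
  1*0 + 2*3 = 6 <= 10
  1*0 + 1*3 = 3 <= 13
  x = 0 >= 0, y = 3 >= 0. All constraints satisfied.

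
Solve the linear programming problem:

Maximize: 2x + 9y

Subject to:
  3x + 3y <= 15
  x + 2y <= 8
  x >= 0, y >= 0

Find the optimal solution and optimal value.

Feasible vertices: (0, 0), (0, 4), (2, 3), (5, 0)
Objective 2x + 9y at each:
  (0, 0): 0
  (0, 4): 36
  (2, 3): 31
  (5, 0): 10
Maximum is 36 at (0, 4).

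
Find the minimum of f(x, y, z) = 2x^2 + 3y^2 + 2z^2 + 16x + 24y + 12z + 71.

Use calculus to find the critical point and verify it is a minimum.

f(x,y,z) = 2x^2 + 3y^2 + 2z^2 + 16x + 24y + 12z + 71
df/dx = 4x + (16) = 0 => x = -4
df/dy = 6y + (24) = 0 => y = -4
df/dz = 4z + (12) = 0 => z = -3
f(-4,-4,-3) = 2*(-4)^2 + 3*(-4)^2 + 2*(-3)^2 + 16*(-4) + 24*(-4) + 12*(-3) + 71 = -27
Hessian is diagonal with entries 4, 6, 4 > 0, confirmed minimum.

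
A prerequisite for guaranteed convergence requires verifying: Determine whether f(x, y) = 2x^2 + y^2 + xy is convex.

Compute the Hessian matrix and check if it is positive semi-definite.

f(x,y) = 2x^2 + y^2 + xy
Hessian H = [[4, 1], [1, 2]]
trace(H) = 6, det(H) = 7
Eigenvalues: (6 +/- sqrt(8)) / 2 = 4.414, 1.586
Since both eigenvalues > 0, f is convex.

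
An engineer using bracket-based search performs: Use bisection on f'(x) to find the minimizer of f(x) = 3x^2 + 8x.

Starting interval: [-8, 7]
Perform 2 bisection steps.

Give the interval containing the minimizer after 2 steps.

Finding critical point of f(x) = 3x^2 + 8x using bisection on f'(x) = 6x + 8.
f'(x) = 0 when x = -4/3.
Starting interval: [-8, 7]
Step 1: mid = -1/2, f'(mid) = 5, new interval = [-8, -1/2]
Step 2: mid = -17/4, f'(mid) = -35/2, new interval = [-17/4, -1/2]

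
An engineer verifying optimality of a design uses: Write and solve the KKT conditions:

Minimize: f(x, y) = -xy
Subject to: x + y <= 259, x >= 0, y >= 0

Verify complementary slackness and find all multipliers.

Problem: min -xy s.t. x + y <= 259 (multiplier lambda), x >= 0 (mu_x), y >= 0 (mu_y)
KKT stationarity: -y + lambda - mu_x = 0, -x + lambda - mu_y = 0, with lambda, mu_x, mu_y >= 0
Complementary slackness: lambda*(x + y - 259) = 0, mu_x*x = 0, mu_y*y = 0
If lambda = 0: y = -mu_x <= 0 and x = -mu_y <= 0 force x = y = 0 with f = 0; but x = y = 259/2 is feasible with f = -67081/4 < 0, so this is not the minimum. Hence lambda > 0 and x + y = 259.
Try x > 0, y > 0 (so mu_x = mu_y = 0): y = lambda, x = lambda => x = y = lambda
x + y = 259 => 2*lambda = 259 => lambda = 259/2
x* = y* = 259/2 > 0, consistent with mu_x = mu_y = 0.
(Any feasible point with x = 0 or y = 0 has f = 0 > -67081/4, so the minimum is not on those boundaries.)
min(-xy) = -67081/4 (i.e. max xy = 67081/4)
Multipliers: lambda = 259/2, mu_x = 0, mu_y = 0
Complementary slackness: lambda*(x + y - 259) = 259/2*(259/2 + 259/2 - 259) = 0, mu_x*x = 0*259/2 = 0, mu_y*y = 0*259/2 = 0. Satisfied.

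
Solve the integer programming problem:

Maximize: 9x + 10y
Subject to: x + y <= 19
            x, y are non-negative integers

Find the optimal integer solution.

Objective: 9x + 10y, constraint: x + y <= 19
Coefficient of y is 10 > coefficient of x is 9, so allocate the entire budget to y.
Optimal: x = 0, y = 19, value = 190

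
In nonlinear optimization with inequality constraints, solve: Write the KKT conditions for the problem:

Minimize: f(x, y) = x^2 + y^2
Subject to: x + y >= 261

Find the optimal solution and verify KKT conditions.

KKT conditions for min x^2 + y^2 s.t. x + y >= 261:
Stationarity: 2x = mu, 2y = mu
So x = y = mu/2.
Complementary slackness: mu*(x + y - 261) = 0
Primal feasibility: x + y >= 261; dual feasibility: mu >= 0
If mu = 0 then x = y = 0, but 0 + 0 < 261 is infeasible, so the constraint is active.
Constraint active: x + y = 2*(mu/2) = 261 => mu = 261
x = y = 261/2, f = 68121/2
Verify: stationarity 2*(261/2) = 261 = mu; primal 261/2 + 261/2 = 261 >= 261; dual mu = 261 >= 0; complementary slackness 261*(261 - 261) = 0. All KKT conditions hold.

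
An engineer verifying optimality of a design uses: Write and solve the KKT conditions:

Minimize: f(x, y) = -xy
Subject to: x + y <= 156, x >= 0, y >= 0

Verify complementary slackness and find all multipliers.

Problem: min -xy s.t. x + y <= 156 (multiplier lambda), x >= 0 (mu_x), y >= 0 (mu_y)
KKT stationarity: -y + lambda - mu_x = 0, -x + lambda - mu_y = 0, with lambda, mu_x, mu_y >= 0
Complementary slackness: lambda*(x + y - 156) = 0, mu_x*x = 0, mu_y*y = 0
If lambda = 0: y = -mu_x <= 0 and x = -mu_y <= 0 force x = y = 0 with f = 0; but x = y = 78 is feasible with f = -6084 < 0, so this is not the minimum. Hence lambda > 0 and x + y = 156.
Try x > 0, y > 0 (so mu_x = mu_y = 0): y = lambda, x = lambda => x = y = lambda
x + y = 156 => 2*lambda = 156 => lambda = 78
x* = y* = 78 > 0, consistent with mu_x = mu_y = 0.
(Any feasible point with x = 0 or y = 0 has f = 0 > -6084, so the minimum is not on those boundaries.)
min(-xy) = -6084 (i.e. max xy = 6084)
Multipliers: lambda = 78, mu_x = 0, mu_y = 0
Complementary slackness: lambda*(x + y - 156) = 78*(78 + 78 - 156) = 0, mu_x*x = 0*78 = 0, mu_y*y = 0*78 = 0. Satisfied.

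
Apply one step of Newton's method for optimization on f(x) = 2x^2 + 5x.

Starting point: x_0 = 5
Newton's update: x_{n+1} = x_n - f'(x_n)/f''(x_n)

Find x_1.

f(x) = 2x^2 + 5x
f'(x) = 4x + (5), f''(x) = 4
Newton step: x_1 = x_0 - f'(x_0)/f''(x_0)
f'(5) = 25
x_1 = 5 - 25/4 = -5/4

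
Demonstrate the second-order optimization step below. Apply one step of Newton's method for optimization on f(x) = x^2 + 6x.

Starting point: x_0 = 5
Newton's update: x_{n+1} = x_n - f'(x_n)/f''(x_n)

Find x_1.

f(x) = x^2 + 6x
f'(x) = 2x + (6), f''(x) = 2
Newton step: x_1 = x_0 - f'(x_0)/f''(x_0)
f'(5) = 16
x_1 = 5 - 16/2 = -3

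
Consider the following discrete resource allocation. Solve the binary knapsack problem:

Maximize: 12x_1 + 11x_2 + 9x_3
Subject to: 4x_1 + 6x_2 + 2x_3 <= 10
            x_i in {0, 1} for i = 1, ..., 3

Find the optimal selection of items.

Items: item 1 (v=12, w=4), item 2 (v=11, w=6), item 3 (v=9, w=2)
Capacity: 10
Checking all 8 subsets (w = total weight, v = total value):
  {}: w = 0, v = 0
  {1}: w = 4, v = 12
  {2}: w = 6, v = 11
  {3}: w = 2, v = 9
  {1, 2}: w = 10, v = 23
  {1, 3}: w = 6, v = 21
  {2, 3}: w = 8, v = 20
  {1, 2, 3}: w = 12 > 10, infeasible
Best feasible subset: items [1, 2]
Total weight: 10 <= 10, total value: 23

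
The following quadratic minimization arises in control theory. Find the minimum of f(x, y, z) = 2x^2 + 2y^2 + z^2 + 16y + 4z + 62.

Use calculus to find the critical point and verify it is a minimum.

f(x,y,z) = 2x^2 + 2y^2 + z^2 + 16y + 4z + 62
df/dx = 4x + (0) = 0 => x = 0
df/dy = 4y + (16) = 0 => y = -4
df/dz = 2z + (4) = 0 => z = -2
f(0,-4,-2) = 2*(0)^2 + 2*(-4)^2 + 1*(-2)^2 + 16*(-4) + 4*(-2) + 62 = 26
Hessian is diagonal with entries 4, 4, 2 > 0, confirmed minimum.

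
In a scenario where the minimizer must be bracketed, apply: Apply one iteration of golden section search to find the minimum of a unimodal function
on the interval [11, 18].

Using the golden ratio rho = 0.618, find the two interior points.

Golden section search on [11, 18].
Golden ratio rho = 0.618 (approx).
Interior points:
  x_1 = 11 + (1-0.618)*7 = 13.6740
  x_2 = 11 + 0.618*7 = 15.3260
Compare f(x_1) and f(x_2) to determine which subinterval to keep.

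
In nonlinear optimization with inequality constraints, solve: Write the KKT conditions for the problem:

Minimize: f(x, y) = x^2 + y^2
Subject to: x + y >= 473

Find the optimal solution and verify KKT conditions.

KKT conditions for min x^2 + y^2 s.t. x + y >= 473:
Stationarity: 2x = mu, 2y = mu
So x = y = mu/2.
Complementary slackness: mu*(x + y - 473) = 0
Primal feasibility: x + y >= 473; dual feasibility: mu >= 0
If mu = 0 then x = y = 0, but 0 + 0 < 473 is infeasible, so the constraint is active.
Constraint active: x + y = 2*(mu/2) = 473 => mu = 473
x = y = 473/2, f = 223729/2
Verify: stationarity 2*(473/2) = 473 = mu; primal 473/2 + 473/2 = 473 >= 473; dual mu = 473 >= 0; complementary slackness 473*(473 - 473) = 0. All KKT conditions hold.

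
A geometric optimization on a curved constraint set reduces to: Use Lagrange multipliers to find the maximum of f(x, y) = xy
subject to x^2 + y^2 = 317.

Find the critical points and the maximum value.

Lagrange conditions: y = 2*lambda*x and x = 2*lambda*y
If x = 0 then y = 0, violating the constraint, so x, y != 0.
Dividing: y/x = x/y => x^2 = y^2 => y = x or y = -x
Constraint: 2x^2 = 317 => x^2 = 317/2 => x = +/-sqrt(317/2)
Critical points: (sqrt(317/2), sqrt(317/2)), (-sqrt(317/2), -sqrt(317/2)), (sqrt(317/2), -sqrt(317/2)), (-sqrt(317/2), sqrt(317/2))
  y = x:  xy = x^2 = 317/2  at (sqrt(317/2), sqrt(317/2)) and (-sqrt(317/2), -sqrt(317/2))
  y = -x: xy = -x^2 = -317/2 at (sqrt(317/2), -sqrt(317/2)) and (-sqrt(317/2), sqrt(317/2))
Maximum xy = 317/2 at (sqrt(317/2), sqrt(317/2)) and (-sqrt(317/2), -sqrt(317/2))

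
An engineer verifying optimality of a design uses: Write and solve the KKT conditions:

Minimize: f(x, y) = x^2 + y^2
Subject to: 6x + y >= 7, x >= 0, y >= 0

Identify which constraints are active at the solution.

KKT conditions for min x^2 + y^2 s.t. 6x + 1y >= 7, x >= 0, y >= 0:
Stationarity: 2x = mu*6 + mu_x, 2y = mu*1 + mu_y, with mu, mu_x, mu_y >= 0
Complementary slackness: mu*(6x + y - 7) = 0, mu_x*x = 0, mu_y*y = 0
(0, 0) is infeasible (6*0 + 1*0 < 7), so if mu = 0 stationarity would force x = mu_x/2 >= 0, y = mu_y/2 >= 0 with mu_x*x = mu_y*y = 0, i.e. x = y = 0: contradiction. Hence mu > 0 and 6x + y = 7 is active.
Try x > 0, y > 0 (so mu_x = mu_y = 0): x = 6*mu/2, y = 1*mu/2
Substitute: 6*(6*mu/2) + 1*(1*mu/2) = 7
  mu*37/2 = 7 => mu = 14/37
x* = 42/37 > 0, y* = 7/37 > 0, consistent with mu_x = mu_y = 0.
f is convex and the constraints are linear, so this KKT point is the global minimum.
f* = 49/37
Active constraints: 6x + y >= 7 (holds with equality, mu = 14/37 > 0); x >= 0 and y >= 0 are inactive (mu_x = mu_y = 0).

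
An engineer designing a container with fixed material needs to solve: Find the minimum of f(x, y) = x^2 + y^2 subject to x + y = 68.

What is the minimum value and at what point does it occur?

Substitute y = 68 - x into f(x,y) = x^2 + y^2:
g(x) = x^2 + (68 - x)^2 = 2x^2 - 136x + 4624
g'(x) = 4x - 136 = 0  =>  x = 34
y = 68 - 34 = 34
Minimum value = 34^2 + 34^2 = 2312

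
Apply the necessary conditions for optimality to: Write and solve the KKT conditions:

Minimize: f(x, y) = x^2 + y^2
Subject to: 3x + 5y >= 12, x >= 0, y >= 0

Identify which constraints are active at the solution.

KKT conditions for min x^2 + y^2 s.t. 3x + 5y >= 12, x >= 0, y >= 0:
Stationarity: 2x = mu*3 + mu_x, 2y = mu*5 + mu_y, with mu, mu_x, mu_y >= 0
Complementary slackness: mu*(3x + 5y - 12) = 0, mu_x*x = 0, mu_y*y = 0
(0, 0) is infeasible (3*0 + 5*0 < 12), so if mu = 0 stationarity would force x = mu_x/2 >= 0, y = mu_y/2 >= 0 with mu_x*x = mu_y*y = 0, i.e. x = y = 0: contradiction. Hence mu > 0 and 3x + 5y = 12 is active.
Try x > 0, y > 0 (so mu_x = mu_y = 0): x = 3*mu/2, y = 5*mu/2
Substitute: 3*(3*mu/2) + 5*(5*mu/2) = 12
  mu*34/2 = 12 => mu = 12/17
x* = 18/17 > 0, y* = 30/17 > 0, consistent with mu_x = mu_y = 0.
f is convex and the constraints are linear, so this KKT point is the global minimum.
f* = 72/17
Active constraints: 3x + 5y >= 12 (holds with equality, mu = 12/17 > 0); x >= 0 and y >= 0 are inactive (mu_x = mu_y = 0).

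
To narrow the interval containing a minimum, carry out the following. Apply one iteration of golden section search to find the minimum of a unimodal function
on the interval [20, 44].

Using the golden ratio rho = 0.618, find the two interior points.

Golden section search on [20, 44].
Golden ratio rho = 0.618 (approx).
Interior points:
  x_1 = 20 + (1-0.618)*24 = 29.1680
  x_2 = 20 + 0.618*24 = 34.8320
Compare f(x_1) and f(x_2) to determine which subinterval to keep.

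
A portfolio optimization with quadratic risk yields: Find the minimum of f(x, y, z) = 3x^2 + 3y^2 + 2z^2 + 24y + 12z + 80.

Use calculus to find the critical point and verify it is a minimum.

f(x,y,z) = 3x^2 + 3y^2 + 2z^2 + 24y + 12z + 80
df/dx = 6x + (0) = 0 => x = 0
df/dy = 6y + (24) = 0 => y = -4
df/dz = 4z + (12) = 0 => z = -3
f(0,-4,-3) = 3*(0)^2 + 3*(-4)^2 + 2*(-3)^2 + 24*(-4) + 12*(-3) + 80 = 14
Hessian is diagonal with entries 6, 6, 4 > 0, confirmed minimum.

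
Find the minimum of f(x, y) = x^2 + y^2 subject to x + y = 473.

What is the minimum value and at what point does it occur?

Substitute y = 473 - x into f(x,y) = x^2 + y^2:
g(x) = x^2 + (473 - x)^2 = 2x^2 - 946x + 223729
g'(x) = 4x - 946 = 0  =>  x = 473/2
y = 473 - 473/2 = 473/2
Minimum value = (473/2)^2 + (473/2)^2 = 223729/2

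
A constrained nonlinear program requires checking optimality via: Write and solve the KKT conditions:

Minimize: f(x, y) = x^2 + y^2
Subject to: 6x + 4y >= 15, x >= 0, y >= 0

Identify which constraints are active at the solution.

KKT conditions for min x^2 + y^2 s.t. 6x + 4y >= 15, x >= 0, y >= 0:
Stationarity: 2x = mu*6 + mu_x, 2y = mu*4 + mu_y, with mu, mu_x, mu_y >= 0
Complementary slackness: mu*(6x + 4y - 15) = 0, mu_x*x = 0, mu_y*y = 0
(0, 0) is infeasible (6*0 + 4*0 < 15), so if mu = 0 stationarity would force x = mu_x/2 >= 0, y = mu_y/2 >= 0 with mu_x*x = mu_y*y = 0, i.e. x = y = 0: contradiction. Hence mu > 0 and 6x + 4y = 15 is active.
Try x > 0, y > 0 (so mu_x = mu_y = 0): x = 6*mu/2, y = 4*mu/2
Substitute: 6*(6*mu/2) + 4*(4*mu/2) = 15
  mu*52/2 = 15 => mu = 15/26
x* = 45/26 > 0, y* = 15/13 > 0, consistent with mu_x = mu_y = 0.
f is convex and the constraints are linear, so this KKT point is the global minimum.
f* = 225/52
Active constraints: 6x + 4y >= 15 (holds with equality, mu = 15/26 > 0); x >= 0 and y >= 0 are inactive (mu_x = mu_y = 0).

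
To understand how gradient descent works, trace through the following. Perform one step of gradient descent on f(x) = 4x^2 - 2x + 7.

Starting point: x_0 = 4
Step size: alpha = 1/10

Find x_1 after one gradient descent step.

f(x) = 4x^2 - 2x + 7
f'(x) = 8x - 2
f'(4) = 8*4 + (-2) = 30
x_1 = x_0 - alpha * f'(x_0) = 4 - 1/10 * 30 = 1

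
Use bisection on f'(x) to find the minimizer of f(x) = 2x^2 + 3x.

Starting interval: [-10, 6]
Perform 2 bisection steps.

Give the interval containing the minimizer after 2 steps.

Finding critical point of f(x) = 2x^2 + 3x using bisection on f'(x) = 4x + 3.
f'(x) = 0 when x = -3/4.
Starting interval: [-10, 6]
Step 1: mid = -2, f'(mid) = -5, new interval = [-2, 6]
Step 2: mid = 2, f'(mid) = 11, new interval = [-2, 2]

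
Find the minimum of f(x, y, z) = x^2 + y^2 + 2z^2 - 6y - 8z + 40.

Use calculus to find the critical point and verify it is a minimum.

f(x,y,z) = x^2 + y^2 + 2z^2 - 6y - 8z + 40
df/dx = 2x + (0) = 0 => x = 0
df/dy = 2y + (-6) = 0 => y = 3
df/dz = 4z + (-8) = 0 => z = 2
f(0,3,2) = 1*(0)^2 + 1*(3)^2 + 2*(2)^2 + -6*(3) + -8*(2) + 40 = 23
Hessian is diagonal with entries 2, 2, 4 > 0, confirmed minimum.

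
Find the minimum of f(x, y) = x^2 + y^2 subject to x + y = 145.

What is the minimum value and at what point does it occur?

Substitute y = 145 - x into f(x,y) = x^2 + y^2:
g(x) = x^2 + (145 - x)^2 = 2x^2 - 290x + 21025
g'(x) = 4x - 290 = 0  =>  x = 145/2
y = 145 - 145/2 = 145/2
Minimum value = (145/2)^2 + (145/2)^2 = 21025/2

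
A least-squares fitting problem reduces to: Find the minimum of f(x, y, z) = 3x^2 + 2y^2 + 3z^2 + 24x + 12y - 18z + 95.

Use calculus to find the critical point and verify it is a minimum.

f(x,y,z) = 3x^2 + 2y^2 + 3z^2 + 24x + 12y - 18z + 95
df/dx = 6x + (24) = 0 => x = -4
df/dy = 4y + (12) = 0 => y = -3
df/dz = 6z + (-18) = 0 => z = 3
f(-4,-3,3) = 3*(-4)^2 + 2*(-3)^2 + 3*(3)^2 + 24*(-4) + 12*(-3) + -18*(3) + 95 = 2
Hessian is diagonal with entries 6, 4, 6 > 0, confirmed minimum.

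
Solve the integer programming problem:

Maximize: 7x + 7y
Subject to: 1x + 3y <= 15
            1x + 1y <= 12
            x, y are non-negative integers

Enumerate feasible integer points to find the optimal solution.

Constraint 1: 1x + 3y <= 15
Constraint 2: 1x + 1y <= 12
Feasible x range (need y >= 0): 0 <= x <= min(15/1, 12/1) => x in {0, ..., 12}.
Enumerate feasible integer points row by row (the coefficient of y is 7 > 0, so for each x the largest feasible y gives the best value):
  x = 0: y <= min((15 - 1*0)/3, (12 - 1*0)/1) => y in {0, ..., 5}; best 7*0 + 7*5 = 35
  x = 1: y <= min((15 - 1*1)/3, (12 - 1*1)/1) => y in {0, ..., 4}; best 7*1 + 7*4 = 35
  x = 2: y <= min((15 - 1*2)/3, (12 - 1*2)/1) => y in {0, ..., 4}; best 7*2 + 7*4 = 42
  x = 3: y <= min((15 - 1*3)/3, (12 - 1*3)/1) => y in {0, ..., 4}; best 7*3 + 7*4 = 49
  x = 4: y <= min((15 - 1*4)/3, (12 - 1*4)/1) => y in {0, ..., 3}; best 7*4 + 7*3 = 49
  x = 5: y <= min((15 - 1*5)/3, (12 - 1*5)/1) => y in {0, ..., 3}; best 7*5 + 7*3 = 56
  x = 6: y <= min((15 - 1*6)/3, (12 - 1*6)/1) => y in {0, ..., 3}; best 7*6 + 7*3 = 63
  x = 7: y <= min((15 - 1*7)/3, (12 - 1*7)/1) => y in {0, ..., 2}; best 7*7 + 7*2 = 63
  x = 8: y <= min((15 - 1*8)/3, (12 - 1*8)/1) => y in {0, ..., 2}; best 7*8 + 7*2 = 70
  x = 9: y <= min((15 - 1*9)/3, (12 - 1*9)/1) => y in {0, ..., 2}; best 7*9 + 7*2 = 77
  x = 10: y <= min((15 - 1*10)/3, (12 - 1*10)/1) => y in {0, ..., 1}; best 7*10 + 7*1 = 77
  x = 11: y <= min((15 - 1*11)/3, (12 - 1*11)/1) => y in {0, ..., 1}; best 7*11 + 7*1 = 84
  x = 12: y <= min((15 - 1*12)/3, (12 - 1*12)/1) => y in {0}; best 7*12 + 7*0 = 84
The maximum 7x + 7y = 84 is achieved at x = 11, y = 1.
(The same value 84 is also attained at (12, 0).)
Check: 1*11 + 3*1 = 14 <= 15 and 1*11 + 1*1 = 12 <= 12.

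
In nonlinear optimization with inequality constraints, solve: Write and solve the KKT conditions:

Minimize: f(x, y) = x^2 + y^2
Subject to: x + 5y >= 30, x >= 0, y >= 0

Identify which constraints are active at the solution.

KKT conditions for min x^2 + y^2 s.t. 1x + 5y >= 30, x >= 0, y >= 0:
Stationarity: 2x = mu*1 + mu_x, 2y = mu*5 + mu_y, with mu, mu_x, mu_y >= 0
Complementary slackness: mu*(x + 5y - 30) = 0, mu_x*x = 0, mu_y*y = 0
(0, 0) is infeasible (1*0 + 5*0 < 30), so if mu = 0 stationarity would force x = mu_x/2 >= 0, y = mu_y/2 >= 0 with mu_x*x = mu_y*y = 0, i.e. x = y = 0: contradiction. Hence mu > 0 and x + 5y = 30 is active.
Try x > 0, y > 0 (so mu_x = mu_y = 0): x = 1*mu/2, y = 5*mu/2
Substitute: 1*(1*mu/2) + 5*(5*mu/2) = 30
  mu*26/2 = 30 => mu = 30/13
x* = 15/13 > 0, y* = 75/13 > 0, consistent with mu_x = mu_y = 0.
f is convex and the constraints are linear, so this KKT point is the global minimum.
f* = 450/13
Active constraints: x + 5y >= 30 (holds with equality, mu = 30/13 > 0); x >= 0 and y >= 0 are inactive (mu_x = mu_y = 0).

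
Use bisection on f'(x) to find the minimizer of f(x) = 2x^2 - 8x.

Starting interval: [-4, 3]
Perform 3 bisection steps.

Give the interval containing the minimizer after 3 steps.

Finding critical point of f(x) = 2x^2 - 8x using bisection on f'(x) = 4x + -8.
f'(x) = 0 when x = 2.
Starting interval: [-4, 3]
Step 1: mid = -1/2, f'(mid) = -10, new interval = [-1/2, 3]
Step 2: mid = 5/4, f'(mid) = -3, new interval = [5/4, 3]
Step 3: mid = 17/8, f'(mid) = 1/2, new interval = [5/4, 17/8]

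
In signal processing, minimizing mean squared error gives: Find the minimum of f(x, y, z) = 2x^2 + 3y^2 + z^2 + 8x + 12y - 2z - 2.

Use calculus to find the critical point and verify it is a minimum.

f(x,y,z) = 2x^2 + 3y^2 + z^2 + 8x + 12y - 2z - 2
df/dx = 4x + (8) = 0 => x = -2
df/dy = 6y + (12) = 0 => y = -2
df/dz = 2z + (-2) = 0 => z = 1
f(-2,-2,1) = 2*(-2)^2 + 3*(-2)^2 + 1*(1)^2 + 8*(-2) + 12*(-2) + -2*(1) + -2 = -23
Hessian is diagonal with entries 4, 6, 2 > 0, confirmed minimum.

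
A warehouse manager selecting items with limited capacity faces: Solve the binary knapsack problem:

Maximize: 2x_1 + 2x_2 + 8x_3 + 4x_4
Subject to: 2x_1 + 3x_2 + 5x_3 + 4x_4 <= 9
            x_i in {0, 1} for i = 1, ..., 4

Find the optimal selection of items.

Items: item 1 (v=2, w=2), item 2 (v=2, w=3), item 3 (v=8, w=5), item 4 (v=4, w=4)
Capacity: 9
Checking all 16 subsets (w = total weight, v = total value):
  {}: w = 0, v = 0
  {1}: w = 2, v = 2
  {2}: w = 3, v = 2
  {3}: w = 5, v = 8
  {4}: w = 4, v = 4
  {1, 2}: w = 5, v = 4
  {1, 3}: w = 7, v = 10
  {1, 4}: w = 6, v = 6
  {2, 3}: w = 8, v = 10
  {2, 4}: w = 7, v = 6
  {3, 4}: w = 9, v = 12
  {1, 2, 3}: w = 10 > 9, infeasible
  {1, 2, 4}: w = 9, v = 8
  {1, 3, 4}: w = 11 > 9, infeasible
  {2, 3, 4}: w = 12 > 9, infeasible
  {1, 2, 3, 4}: w = 14 > 9, infeasible
Best feasible subset: items [3, 4]
Total weight: 9 <= 9, total value: 12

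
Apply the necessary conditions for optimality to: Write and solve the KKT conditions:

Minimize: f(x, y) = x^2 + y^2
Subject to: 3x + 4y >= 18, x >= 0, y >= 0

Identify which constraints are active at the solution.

KKT conditions for min x^2 + y^2 s.t. 3x + 4y >= 18, x >= 0, y >= 0:
Stationarity: 2x = mu*3 + mu_x, 2y = mu*4 + mu_y, with mu, mu_x, mu_y >= 0
Complementary slackness: mu*(3x + 4y - 18) = 0, mu_x*x = 0, mu_y*y = 0
(0, 0) is infeasible (3*0 + 4*0 < 18), so if mu = 0 stationarity would force x = mu_x/2 >= 0, y = mu_y/2 >= 0 with mu_x*x = mu_y*y = 0, i.e. x = y = 0: contradiction. Hence mu > 0 and 3x + 4y = 18 is active.
Try x > 0, y > 0 (so mu_x = mu_y = 0): x = 3*mu/2, y = 4*mu/2
Substitute: 3*(3*mu/2) + 4*(4*mu/2) = 18
  mu*25/2 = 18 => mu = 36/25
x* = 54/25 > 0, y* = 72/25 > 0, consistent with mu_x = mu_y = 0.
f is convex and the constraints are linear, so this KKT point is the global minimum.
f* = 324/25
Active constraints: 3x + 4y >= 18 (holds with equality, mu = 36/25 > 0); x >= 0 and y >= 0 are inactive (mu_x = mu_y = 0).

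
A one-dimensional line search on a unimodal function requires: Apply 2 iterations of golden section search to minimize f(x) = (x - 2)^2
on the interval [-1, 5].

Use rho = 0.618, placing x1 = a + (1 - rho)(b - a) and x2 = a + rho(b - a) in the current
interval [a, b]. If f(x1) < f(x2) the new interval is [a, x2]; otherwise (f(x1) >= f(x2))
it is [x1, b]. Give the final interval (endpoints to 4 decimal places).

Golden section search for min of f(x) = (x - 2)^2 on [-1, 5].
Each step: x1 = a + (1 - rho)(b - a), x2 = a + rho(b - a); if f(x1) < f(x2) keep [a, x2], otherwise keep [x1, b].
Step 1: [-1.0000, 5.0000], x1=1.2920 (f=0.5013), x2=2.7080 (f=0.5013); f(x1) = f(x2) (tie, not '<') => keep [1.2920, 5.0000]
Step 2: [1.2920, 5.0000], x1=2.7085 (f=0.5019), x2=3.5835 (f=2.5076); f(x1) < f(x2) => keep [1.2920, 3.5835]
Final interval: [1.2920, 3.5835]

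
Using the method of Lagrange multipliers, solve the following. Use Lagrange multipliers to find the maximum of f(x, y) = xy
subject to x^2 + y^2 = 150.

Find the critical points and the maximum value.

Lagrange conditions: y = 2*lambda*x and x = 2*lambda*y
If x = 0 then y = 0, violating the constraint, so x, y != 0.
Dividing: y/x = x/y => x^2 = y^2 => y = x or y = -x
Constraint: 2x^2 = 150 => x^2 = 75 => x = +/-sqrt(75)
Critical points: (sqrt(75), sqrt(75)), (-sqrt(75), -sqrt(75)), (sqrt(75), -sqrt(75)), (-sqrt(75), sqrt(75))
  y = x:  xy = x^2 = 75  at (sqrt(75), sqrt(75)) and (-sqrt(75), -sqrt(75))
  y = -x: xy = -x^2 = -75 at (sqrt(75), -sqrt(75)) and (-sqrt(75), sqrt(75))
Maximum xy = 75 at (sqrt(75), sqrt(75)) and (-sqrt(75), -sqrt(75))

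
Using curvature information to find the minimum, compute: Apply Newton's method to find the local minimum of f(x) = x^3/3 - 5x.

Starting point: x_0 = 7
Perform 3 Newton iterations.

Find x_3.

f(x) = x^3/3 - 5x
f'(x) = x^2 - 5, f''(x) = 2x
Newton update: x_{n+1} = x_n - (x_n^2 - 5)/(2*x_n)
Step 1: x_0 = 7, f'=44, f''=14, x_1 = 27/7
Step 2: x_1 = 27/7, f'=484/49, f''=54/7, x_2 = 487/189
Step 3: x_2 = 487/189, f'=58564/35721, f''=974/189, x_3 = 207887/92043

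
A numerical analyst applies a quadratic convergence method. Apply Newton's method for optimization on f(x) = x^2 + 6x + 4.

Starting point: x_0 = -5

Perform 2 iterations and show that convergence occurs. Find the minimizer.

f(x) = x^2 + 6x + 4, f'(x) = 2x + (6), f''(x) = 2
Step 1: f'(-5) = -4, x_1 = -5 - -4/2 = -3
Step 2: f'(-3) = 0, x_2 = -3 (converged)
Newton's method converges in 1 step for quadratics.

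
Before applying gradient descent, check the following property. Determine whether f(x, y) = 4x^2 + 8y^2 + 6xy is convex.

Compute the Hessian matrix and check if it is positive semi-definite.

f(x,y) = 4x^2 + 8y^2 + 6xy
Hessian H = [[8, 6], [6, 16]]
trace(H) = 24, det(H) = 92
Eigenvalues: (24 +/- sqrt(208)) / 2 = 19.21, 4.789
Since both eigenvalues > 0, f is convex.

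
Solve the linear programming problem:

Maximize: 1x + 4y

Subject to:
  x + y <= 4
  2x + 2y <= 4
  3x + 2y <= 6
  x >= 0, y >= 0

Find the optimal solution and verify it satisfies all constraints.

Feasible vertices: (0, 0), (0, 2), (2, 0)
Objective 1x + 4y at each vertex:
  (0, 0): 0
  (0, 2): 8
  (2, 0): 2
Maximum is 8 at (0, 2).
Verify constraints at (x, y) = (0, 2):
  1*0 + 1*2 = 2 <= 4
  2*0 + 2*2 = 4 <= 4 (active)
  3*0 + 2*2 = 4 <= 6
  x = 0 >= 0, y = 2 >= 0. All constraints satisfied.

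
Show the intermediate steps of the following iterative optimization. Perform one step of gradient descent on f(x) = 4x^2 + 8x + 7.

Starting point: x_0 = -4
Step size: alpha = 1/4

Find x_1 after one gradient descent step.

f(x) = 4x^2 + 8x + 7
f'(x) = 8x + 8
f'(-4) = 8*-4 + (8) = -24
x_1 = x_0 - alpha * f'(x_0) = -4 - 1/4 * -24 = 2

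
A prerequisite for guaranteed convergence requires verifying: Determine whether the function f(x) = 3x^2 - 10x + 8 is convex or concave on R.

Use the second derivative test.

f(x) = 3x^2 - 10x + 8
f'(x) = 6x - 10
f''(x) = 6
Since f''(x) = 6 > 0 for all x, f is convex on R.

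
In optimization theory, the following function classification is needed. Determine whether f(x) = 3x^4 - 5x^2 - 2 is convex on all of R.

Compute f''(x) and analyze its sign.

f(x) = 3x^4 - 5x^2 - 2
f'(x) = 12x^3 + -10x
f''(x) = 36x^2 + -10
f''(0) = -10 < 0, so not convex near x = 0
Therefore, f is not globally convex on R.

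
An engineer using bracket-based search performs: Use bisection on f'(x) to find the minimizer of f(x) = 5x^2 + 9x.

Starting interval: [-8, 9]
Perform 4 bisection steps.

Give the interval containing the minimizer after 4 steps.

Finding critical point of f(x) = 5x^2 + 9x using bisection on f'(x) = 10x + 9.
f'(x) = 0 when x = -9/10.
Starting interval: [-8, 9]
Step 1: mid = 1/2, f'(mid) = 14, new interval = [-8, 1/2]
Step 2: mid = -15/4, f'(mid) = -57/2, new interval = [-15/4, 1/2]
Step 3: mid = -13/8, f'(mid) = -29/4, new interval = [-13/8, 1/2]
Step 4: mid = -9/16, f'(mid) = 27/8, new interval = [-13/8, -9/16]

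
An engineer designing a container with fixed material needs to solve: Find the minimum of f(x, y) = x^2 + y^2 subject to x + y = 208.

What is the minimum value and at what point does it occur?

Substitute y = 208 - x into f(x,y) = x^2 + y^2:
g(x) = x^2 + (208 - x)^2 = 2x^2 - 416x + 43264
g'(x) = 4x - 416 = 0  =>  x = 104
y = 208 - 104 = 104
Minimum value = 104^2 + 104^2 = 21632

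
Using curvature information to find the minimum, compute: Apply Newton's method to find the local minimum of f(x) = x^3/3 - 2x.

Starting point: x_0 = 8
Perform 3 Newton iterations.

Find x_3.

f(x) = x^3/3 - 2x
f'(x) = x^2 - 2, f''(x) = 2x
Newton update: x_{n+1} = x_n - (x_n^2 - 2)/(2*x_n)
Step 1: x_0 = 8, f'=62, f''=16, x_1 = 33/8
Step 2: x_1 = 33/8, f'=961/64, f''=33/4, x_2 = 1217/528
Step 3: x_2 = 1217/528, f'=923521/278784, f''=1217/264, x_3 = 2038657/1285152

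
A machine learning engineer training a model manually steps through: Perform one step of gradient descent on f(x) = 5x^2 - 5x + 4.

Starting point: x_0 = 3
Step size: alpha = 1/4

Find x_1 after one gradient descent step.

f(x) = 5x^2 - 5x + 4
f'(x) = 10x - 5
f'(3) = 10*3 + (-5) = 25
x_1 = x_0 - alpha * f'(x_0) = 3 - 1/4 * 25 = -13/4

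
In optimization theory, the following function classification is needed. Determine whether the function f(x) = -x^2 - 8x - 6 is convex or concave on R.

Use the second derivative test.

f(x) = -x^2 - 8x - 6
f'(x) = -2x - 8
f''(x) = -2
Since f''(x) = -2 < 0 for all x, f is concave on R.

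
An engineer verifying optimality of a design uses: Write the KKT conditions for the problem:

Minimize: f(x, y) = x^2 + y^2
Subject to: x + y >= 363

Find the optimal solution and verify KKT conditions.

KKT conditions for min x^2 + y^2 s.t. x + y >= 363:
Stationarity: 2x = mu, 2y = mu
So x = y = mu/2.
Complementary slackness: mu*(x + y - 363) = 0
Primal feasibility: x + y >= 363; dual feasibility: mu >= 0
If mu = 0 then x = y = 0, but 0 + 0 < 363 is infeasible, so the constraint is active.
Constraint active: x + y = 2*(mu/2) = 363 => mu = 363
x = y = 363/2, f = 131769/2
Verify: stationarity 2*(363/2) = 363 = mu; primal 363/2 + 363/2 = 363 >= 363; dual mu = 363 >= 0; complementary slackness 363*(363 - 363) = 0. All KKT conditions hold.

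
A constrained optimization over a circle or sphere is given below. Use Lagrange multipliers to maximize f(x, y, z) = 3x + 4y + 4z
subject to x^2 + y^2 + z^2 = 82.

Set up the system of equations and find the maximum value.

Lagrange conditions: 3 = 2*lambda*x, 4 = 2*lambda*y, 4 = 2*lambda*z
So x:3 = y:4 = z:4, i.e. x = 3t, y = 4t, z = 4t
Constraint: t^2*(3^2 + 4^2 + 4^2) = 82
  t^2 * 41 = 82  =>  t = sqrt(2)
Maximum = 3*3t + 4*4t + 4*4t = 41*sqrt(2) = sqrt(3362)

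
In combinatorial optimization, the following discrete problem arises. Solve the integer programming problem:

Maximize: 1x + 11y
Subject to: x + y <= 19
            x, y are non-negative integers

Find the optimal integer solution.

Objective: 1x + 11y, constraint: x + y <= 19
Coefficient of y is 11 > coefficient of x is 1, so allocate the entire budget to y.
Optimal: x = 0, y = 19, value = 209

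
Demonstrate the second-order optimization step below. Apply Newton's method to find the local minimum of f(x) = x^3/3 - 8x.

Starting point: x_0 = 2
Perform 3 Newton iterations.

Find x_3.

f(x) = x^3/3 - 8x
f'(x) = x^2 - 8, f''(x) = 2x
Newton update: x_{n+1} = x_n - (x_n^2 - 8)/(2*x_n)
Step 1: x_0 = 2, f'=-4, f''=4, x_1 = 3
Step 2: x_1 = 3, f'=1, f''=6, x_2 = 17/6
Step 3: x_2 = 17/6, f'=1/36, f''=17/3, x_3 = 577/204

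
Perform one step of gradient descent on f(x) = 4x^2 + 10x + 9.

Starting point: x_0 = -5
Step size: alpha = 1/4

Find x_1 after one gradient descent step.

f(x) = 4x^2 + 10x + 9
f'(x) = 8x + 10
f'(-5) = 8*-5 + (10) = -30
x_1 = x_0 - alpha * f'(x_0) = -5 - 1/4 * -30 = 5/2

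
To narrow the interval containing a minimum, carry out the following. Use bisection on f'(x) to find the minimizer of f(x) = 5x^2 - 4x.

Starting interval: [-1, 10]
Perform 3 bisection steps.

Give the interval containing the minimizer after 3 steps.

Finding critical point of f(x) = 5x^2 - 4x using bisection on f'(x) = 10x + -4.
f'(x) = 0 when x = 2/5.
Starting interval: [-1, 10]
Step 1: mid = 9/2, f'(mid) = 41, new interval = [-1, 9/2]
Step 2: mid = 7/4, f'(mid) = 27/2, new interval = [-1, 7/4]
Step 3: mid = 3/8, f'(mid) = -1/4, new interval = [3/8, 7/4]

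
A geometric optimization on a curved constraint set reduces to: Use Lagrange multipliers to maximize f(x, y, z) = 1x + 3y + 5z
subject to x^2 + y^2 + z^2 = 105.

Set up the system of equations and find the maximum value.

Lagrange conditions: 1 = 2*lambda*x, 3 = 2*lambda*y, 5 = 2*lambda*z
So x:1 = y:3 = z:5, i.e. x = 1t, y = 3t, z = 5t
Constraint: t^2*(1^2 + 3^2 + 5^2) = 105
  t^2 * 35 = 105  =>  t = sqrt(3)
Maximum = 1*1t + 3*3t + 5*5t = 35*sqrt(3) = sqrt(3675)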